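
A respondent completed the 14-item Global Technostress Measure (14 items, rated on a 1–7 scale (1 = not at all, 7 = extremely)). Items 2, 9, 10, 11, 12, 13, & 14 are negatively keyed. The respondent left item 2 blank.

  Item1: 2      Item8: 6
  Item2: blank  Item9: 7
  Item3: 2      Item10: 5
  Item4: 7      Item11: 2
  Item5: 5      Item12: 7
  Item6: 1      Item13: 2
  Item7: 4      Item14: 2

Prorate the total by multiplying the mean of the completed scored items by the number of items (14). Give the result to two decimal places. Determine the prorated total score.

Reverse-coded (reverse-coded value = 8 − response):
  item 9: 8 − 7 = 1
  item 10: 8 − 5 = 3
  item 11: 8 − 2 = 6
  item 12: 8 − 7 = 1
  item 13: 8 − 2 = 6
  item 14: 8 − 2 = 6
Completed scored items (13 of 14): 2, 2, 7, 5, 1, 4, 6, 1, 3, 6, 1, 6, 6; sum = 50.
Person mean = 50 / 13 ≈ 3.8462
Prorated total = (50 / 13) × 14 = 53.85 (to 2 dp)

53.85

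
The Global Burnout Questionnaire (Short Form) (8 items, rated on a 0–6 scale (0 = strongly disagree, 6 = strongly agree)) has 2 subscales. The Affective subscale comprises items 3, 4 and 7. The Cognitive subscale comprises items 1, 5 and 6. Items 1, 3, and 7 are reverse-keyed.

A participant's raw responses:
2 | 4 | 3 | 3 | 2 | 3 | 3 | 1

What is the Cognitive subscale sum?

9

Cognitive items: 1, 5, 6.
Of these, item 1 is reverse-keyed; reverse-coded value = 6 − response.
  item 1: 6 − 2 = 4
  item 5: 2
  item 6: 3
Sum = 4 + 2 + 3 = 9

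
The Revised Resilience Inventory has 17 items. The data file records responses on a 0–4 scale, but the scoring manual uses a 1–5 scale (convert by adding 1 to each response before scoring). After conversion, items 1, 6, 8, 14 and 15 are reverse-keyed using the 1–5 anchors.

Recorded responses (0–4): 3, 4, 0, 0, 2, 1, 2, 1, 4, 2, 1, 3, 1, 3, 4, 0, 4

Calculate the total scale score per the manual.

Convert to 1–5: 4, 5, 1, 1, 3, 2, 3, 2, 5, 3, 2, 4, 2, 4, 5, 1, 5
Reverse-coded (reversed = (1+5) − raw = 6 − raw):
  item 1: 6 − 4 = 2
  item 6: 6 − 2 = 4
  item 8: 6 − 2 = 4
  item 14: 6 − 4 = 2
  item 15: 6 − 5 = 1
Scored: 2, 5, 1, 1, 3, 4, 3, 4, 5, 3, 2, 4, 2, 2, 1, 1, 5
Total = 48

48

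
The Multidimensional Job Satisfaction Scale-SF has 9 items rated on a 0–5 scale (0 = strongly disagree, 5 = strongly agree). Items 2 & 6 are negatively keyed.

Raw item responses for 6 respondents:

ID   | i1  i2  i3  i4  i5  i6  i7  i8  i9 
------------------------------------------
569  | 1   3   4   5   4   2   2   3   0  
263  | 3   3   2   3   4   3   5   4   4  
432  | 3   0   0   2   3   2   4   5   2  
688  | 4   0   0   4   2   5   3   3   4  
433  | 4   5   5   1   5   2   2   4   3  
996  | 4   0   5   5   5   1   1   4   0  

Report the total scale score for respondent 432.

Respondent 432 raw: 3, 0, 0, 2, 3, 2, 4, 5, 2.
Reverse-coded (reverse-coded value = 5 − response):
  item 1: 3
  item 2: 5 − 0 = 5
  item 3: 0
  item 4: 2
  item 5: 3
  item 6: 5 − 2 = 3
  item 7: 4
  item 8: 5
  item 9: 2
Sum = 3 + 5 + 0 + 2 + 3 + 3 + 4 + 5 + 2 = 27

27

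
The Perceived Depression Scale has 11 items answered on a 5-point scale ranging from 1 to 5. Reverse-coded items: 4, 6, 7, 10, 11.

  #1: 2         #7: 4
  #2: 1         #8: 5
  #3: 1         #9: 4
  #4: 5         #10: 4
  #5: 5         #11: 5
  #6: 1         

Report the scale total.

29

Reverse-coded items (on a 1–5 scale, reversed = 6 − raw):
  item 4: 6 − 5 = 1
  item 6: 6 − 1 = 5
  item 7: 6 − 4 = 2
  item 10: 6 − 4 = 2
  item 11: 6 − 5 = 1
Scored responses: 2, 1, 1, 1, 5, 5, 2, 5, 4, 2, 1
Total = 2 + 1 + 1 + 1 + 5 + 5 + 2 + 5 + 4 + 2 + 1 = 29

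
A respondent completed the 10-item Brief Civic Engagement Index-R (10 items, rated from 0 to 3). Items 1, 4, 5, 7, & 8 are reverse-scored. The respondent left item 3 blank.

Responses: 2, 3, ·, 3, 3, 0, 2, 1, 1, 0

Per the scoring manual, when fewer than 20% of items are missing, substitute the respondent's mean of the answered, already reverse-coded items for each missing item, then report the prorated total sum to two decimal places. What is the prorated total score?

Reverse-coded (reverse-coded value = 3 − response):
  item 1: 3 − 2 = 1
  item 4: 3 − 3 = 0
  item 5: 3 − 3 = 0
  item 7: 3 − 2 = 1
  item 8: 3 − 1 = 2
Completed scored items (9 of 10): 1, 3, 0, 0, 0, 1, 2, 1, 0; sum = 8.
Person mean = 8 / 9 ≈ 0.8889
Prorated total = (8 / 9) × 10 = 8.89 (to 2 dp)

8.89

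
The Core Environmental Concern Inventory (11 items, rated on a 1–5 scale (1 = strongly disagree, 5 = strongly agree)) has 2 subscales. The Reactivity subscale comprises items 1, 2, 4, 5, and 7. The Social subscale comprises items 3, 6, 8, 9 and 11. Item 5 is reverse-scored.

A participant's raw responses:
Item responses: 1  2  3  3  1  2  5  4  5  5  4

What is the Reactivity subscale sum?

Reactivity items: 1, 2, 4, 5, 7.
Of these, item 5 is reverse-scored; on a 1–5 scale, reversed = 6 − raw.
  item 1: 1
  item 2: 2
  item 4: 3
  item 5: 6 − 1 = 5
  item 7: 5
Sum = 1 + 2 + 3 + 5 + 5 = 16

16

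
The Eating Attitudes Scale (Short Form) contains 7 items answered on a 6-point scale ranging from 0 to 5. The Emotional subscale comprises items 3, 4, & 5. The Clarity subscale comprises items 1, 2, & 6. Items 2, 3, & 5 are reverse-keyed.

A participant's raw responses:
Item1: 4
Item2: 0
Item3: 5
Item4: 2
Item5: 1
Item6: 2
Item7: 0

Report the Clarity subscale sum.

Clarity items: 1, 2, 6.
Of these, item 2 is reverse-keyed; reversed = (0+5) − raw = 5 − raw.
  item 1: 4
  item 2: 5 − 0 = 5
  item 6: 2
Sum = 4 + 5 + 2 = 11

11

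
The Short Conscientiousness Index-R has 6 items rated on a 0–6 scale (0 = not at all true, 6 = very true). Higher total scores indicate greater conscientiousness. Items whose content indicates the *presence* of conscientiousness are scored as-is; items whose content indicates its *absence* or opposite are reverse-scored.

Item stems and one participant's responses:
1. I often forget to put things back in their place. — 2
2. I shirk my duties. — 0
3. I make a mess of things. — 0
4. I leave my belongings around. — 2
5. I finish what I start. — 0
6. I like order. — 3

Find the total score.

Items 1, 2, 3, 4 describe the absence/opposite of conscientiousness → reverse-score.
reverse-coded value = 6 − response.
  item 1: 6 − 2 = 4
  item 2: 6 − 0 = 6
  item 3: 6 − 0 = 6
  item 4: 6 − 2 = 4
  item 5: 0
  item 6: 3
Total = 4 + 6 + 6 + 4 + 0 + 3 = 23

23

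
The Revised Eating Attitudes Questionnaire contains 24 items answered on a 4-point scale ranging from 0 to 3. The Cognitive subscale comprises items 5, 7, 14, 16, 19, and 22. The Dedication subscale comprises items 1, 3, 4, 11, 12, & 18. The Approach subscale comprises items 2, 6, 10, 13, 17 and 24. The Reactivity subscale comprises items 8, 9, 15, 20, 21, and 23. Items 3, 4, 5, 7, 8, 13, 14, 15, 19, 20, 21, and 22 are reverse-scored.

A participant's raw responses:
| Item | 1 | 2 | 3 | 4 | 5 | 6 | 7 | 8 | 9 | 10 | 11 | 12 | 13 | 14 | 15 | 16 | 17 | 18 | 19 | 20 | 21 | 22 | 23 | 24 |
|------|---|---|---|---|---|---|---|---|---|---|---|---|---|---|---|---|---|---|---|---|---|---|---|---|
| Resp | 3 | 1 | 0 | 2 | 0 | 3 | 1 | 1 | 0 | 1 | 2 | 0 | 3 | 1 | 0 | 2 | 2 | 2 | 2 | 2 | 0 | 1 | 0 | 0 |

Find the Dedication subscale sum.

Dedication items: 1, 3, 4, 11, 12, 18.
Of these, items 3 & 4 are reverse-scored; reverse-coded value = 3 − response.
  item 1: 3
  item 3: 3 − 0 = 3
  item 4: 3 − 2 = 1
  item 11: 2
  item 12: 0
  item 18: 2
Sum = 3 + 3 + 1 + 2 + 0 + 2 = 11

11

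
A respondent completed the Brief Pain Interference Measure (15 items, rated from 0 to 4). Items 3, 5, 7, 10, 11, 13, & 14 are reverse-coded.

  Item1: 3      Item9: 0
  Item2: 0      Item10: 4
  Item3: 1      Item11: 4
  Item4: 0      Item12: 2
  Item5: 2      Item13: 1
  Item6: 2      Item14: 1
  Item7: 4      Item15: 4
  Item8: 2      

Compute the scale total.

24

Apply reverse scoring (on a 0–4 scale, reversed = 4 − raw):
  item 3: 4 − 1 = 3
  item 5: 4 − 2 = 2
  item 7: 4 − 4 = 0
  item 10: 4 − 4 = 0
  item 11: 4 − 4 = 0
  item 13: 4 − 1 = 3
  item 14: 4 − 1 = 3
After reverse-coding: 3, 0, 3, 0, 2, 2, 0, 2, 0, 0, 0, 2, 3, 3, 4
Total = 3 + 0 + 3 + 0 + 2 + 2 + 0 + 2 + 0 + 0 + 0 + 2 + 3 + 3 + 4 = 24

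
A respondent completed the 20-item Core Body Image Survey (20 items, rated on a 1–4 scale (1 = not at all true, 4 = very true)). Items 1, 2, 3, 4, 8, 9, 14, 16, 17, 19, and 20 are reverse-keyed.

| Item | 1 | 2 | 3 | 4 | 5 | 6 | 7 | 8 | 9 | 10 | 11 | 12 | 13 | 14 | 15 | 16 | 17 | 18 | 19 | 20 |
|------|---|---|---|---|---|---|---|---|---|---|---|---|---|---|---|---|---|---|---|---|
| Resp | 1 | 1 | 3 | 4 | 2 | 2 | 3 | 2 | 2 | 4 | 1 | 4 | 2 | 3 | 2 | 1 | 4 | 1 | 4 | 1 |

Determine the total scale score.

50

Raw sum = 47. Reverse-keyed items: 1, 2, 3, 4, 8, 9, 14, 16, 17, 19, 20; their raw sum = 26.
Each reversal replaces raw with 5 − raw, changing the total by 5 − 2·raw per item.
Total = 47 + 11·5 − 2·26 = 47 + 55 − 52 = 50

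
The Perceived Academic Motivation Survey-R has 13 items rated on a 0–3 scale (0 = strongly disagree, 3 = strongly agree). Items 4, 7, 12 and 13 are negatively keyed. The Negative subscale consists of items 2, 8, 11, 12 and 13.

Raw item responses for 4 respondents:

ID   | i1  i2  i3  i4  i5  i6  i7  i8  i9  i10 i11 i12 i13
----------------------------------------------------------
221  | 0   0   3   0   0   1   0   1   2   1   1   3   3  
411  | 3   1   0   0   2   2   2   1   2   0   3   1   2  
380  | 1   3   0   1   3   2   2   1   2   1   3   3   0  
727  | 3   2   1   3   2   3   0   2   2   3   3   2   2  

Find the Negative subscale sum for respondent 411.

Respondent 411 raw: 3, 1, 0, 0, 2, 2, 2, 1, 2, 0, 3, 1, 2.
Negative items: 2, 8, 11, 12, 13.
Reverse-coded (reverse-coded value = 3 − response):
  item 2: 1
  item 8: 1
  item 11: 3
  item 12: 3 − 1 = 2
  item 13: 3 − 2 = 1
Sum = 1 + 1 + 3 + 2 + 1 = 8

8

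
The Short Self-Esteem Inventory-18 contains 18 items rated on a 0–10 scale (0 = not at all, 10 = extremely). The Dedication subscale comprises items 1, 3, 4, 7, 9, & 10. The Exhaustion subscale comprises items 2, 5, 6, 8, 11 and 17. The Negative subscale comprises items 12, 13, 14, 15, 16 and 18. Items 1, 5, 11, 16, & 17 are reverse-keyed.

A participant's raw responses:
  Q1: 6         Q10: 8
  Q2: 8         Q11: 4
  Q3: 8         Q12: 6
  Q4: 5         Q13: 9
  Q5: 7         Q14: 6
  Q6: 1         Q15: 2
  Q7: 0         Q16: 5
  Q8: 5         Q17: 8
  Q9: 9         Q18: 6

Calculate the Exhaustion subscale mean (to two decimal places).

4.17

Exhaustion items: 2, 5, 6, 8, 11, 17.
Of these, items 5, 11, and 17 are reverse-keyed; reversed = (0+10) − raw = 10 − raw.
  item 2: 8
  item 5: 10 − 7 = 3
  item 6: 1
  item 8: 5
  item 11: 10 − 4 = 6
  item 17: 10 − 8 = 2
Sum = 8 + 3 + 1 + 5 + 6 + 2 = 25
Mean = 25 / 6 = 4.17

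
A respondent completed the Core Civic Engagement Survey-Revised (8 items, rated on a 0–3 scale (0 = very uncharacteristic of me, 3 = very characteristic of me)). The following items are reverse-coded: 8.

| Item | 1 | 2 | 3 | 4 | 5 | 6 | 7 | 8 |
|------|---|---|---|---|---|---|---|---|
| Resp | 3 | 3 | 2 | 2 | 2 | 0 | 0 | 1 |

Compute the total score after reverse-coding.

14

Apply reverse scoring (reversed = (0+3) − raw = 3 − raw):
  item 8: 3 − 1 = 2
Scored items: 3, 3, 2, 2, 2, 0, 0, 2
Total = 3 + 3 + 2 + 2 + 2 + 0 + 0 + 2 = 14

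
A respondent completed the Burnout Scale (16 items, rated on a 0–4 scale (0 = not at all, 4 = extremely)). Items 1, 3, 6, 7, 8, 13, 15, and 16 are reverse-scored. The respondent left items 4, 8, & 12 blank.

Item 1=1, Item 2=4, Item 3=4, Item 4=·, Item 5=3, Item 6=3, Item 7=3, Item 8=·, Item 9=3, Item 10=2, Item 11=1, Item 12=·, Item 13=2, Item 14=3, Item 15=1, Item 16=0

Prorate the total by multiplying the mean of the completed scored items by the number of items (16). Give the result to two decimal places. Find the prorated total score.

36.92

Reverse-coded (reversed = (0+4) − raw = 4 − raw):
  item 1: 4 − 1 = 3
  item 3: 4 − 4 = 0
  item 6: 4 − 3 = 1
  item 7: 4 − 3 = 1
  item 13: 4 − 2 = 2
  item 15: 4 − 1 = 3
  item 16: 4 − 0 = 4
Completed scored items (13 of 16): 3, 4, 0, 3, 1, 1, 3, 2, 1, 2, 3, 3, 4; sum = 30.
Person mean = 30 / 13 ≈ 2.3077
Prorated total = (30 / 13) × 16 = 36.92 (to 2 dp)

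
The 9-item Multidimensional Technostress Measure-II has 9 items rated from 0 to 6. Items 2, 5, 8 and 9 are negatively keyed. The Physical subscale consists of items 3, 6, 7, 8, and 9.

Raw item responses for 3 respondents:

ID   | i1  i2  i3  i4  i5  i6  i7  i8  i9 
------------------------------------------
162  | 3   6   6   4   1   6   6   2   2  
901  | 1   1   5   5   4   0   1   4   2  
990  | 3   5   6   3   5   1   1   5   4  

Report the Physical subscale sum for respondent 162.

26

Respondent 162 raw: 3, 6, 6, 4, 1, 6, 6, 2, 2.
Physical items: 3, 6, 7, 8, 9.
Reverse-coded (reverse-coded value = 6 − response):
  item 3: 6
  item 6: 6
  item 7: 6
  item 8: 6 − 2 = 4
  item 9: 6 − 2 = 4
Sum = 6 + 6 + 6 + 4 + 4 = 26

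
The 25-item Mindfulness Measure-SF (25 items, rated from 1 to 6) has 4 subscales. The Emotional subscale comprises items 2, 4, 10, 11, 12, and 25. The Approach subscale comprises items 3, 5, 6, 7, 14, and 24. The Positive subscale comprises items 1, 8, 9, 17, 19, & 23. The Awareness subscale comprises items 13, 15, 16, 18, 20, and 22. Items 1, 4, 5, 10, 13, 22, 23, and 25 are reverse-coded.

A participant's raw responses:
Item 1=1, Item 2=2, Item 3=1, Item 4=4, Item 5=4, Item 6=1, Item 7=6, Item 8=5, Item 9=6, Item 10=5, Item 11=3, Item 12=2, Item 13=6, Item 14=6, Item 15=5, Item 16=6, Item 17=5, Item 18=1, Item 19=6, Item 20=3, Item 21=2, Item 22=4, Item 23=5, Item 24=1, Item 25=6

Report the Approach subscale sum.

Approach items: 3, 5, 6, 7, 14, 24.
Of these, item 5 is reverse-coded; reverse-coded value = 7 − response.
  item 3: 1
  item 5: 7 − 4 = 3
  item 6: 1
  item 7: 6
  item 14: 6
  item 24: 1
Sum = 1 + 3 + 1 + 6 + 6 + 1 = 18

18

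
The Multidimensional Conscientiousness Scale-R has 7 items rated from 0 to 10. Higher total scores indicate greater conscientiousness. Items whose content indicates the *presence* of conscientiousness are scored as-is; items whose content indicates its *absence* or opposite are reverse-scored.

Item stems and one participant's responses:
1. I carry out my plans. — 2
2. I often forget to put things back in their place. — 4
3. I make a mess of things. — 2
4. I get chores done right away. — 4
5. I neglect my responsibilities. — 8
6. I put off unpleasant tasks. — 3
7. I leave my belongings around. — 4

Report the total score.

35

Items 2, 3, 5, 6, 7 describe the absence/opposite of conscientiousness → reverse-score.
on a 0–10 scale, reversed = 10 − raw.
  item 1: 2
  item 2: 10 − 4 = 6
  item 3: 10 − 2 = 8
  item 4: 4
  item 5: 10 − 8 = 2
  item 6: 10 − 3 = 7
  item 7: 10 − 4 = 6
Total = 2 + 6 + 8 + 4 + 2 + 7 + 6 = 35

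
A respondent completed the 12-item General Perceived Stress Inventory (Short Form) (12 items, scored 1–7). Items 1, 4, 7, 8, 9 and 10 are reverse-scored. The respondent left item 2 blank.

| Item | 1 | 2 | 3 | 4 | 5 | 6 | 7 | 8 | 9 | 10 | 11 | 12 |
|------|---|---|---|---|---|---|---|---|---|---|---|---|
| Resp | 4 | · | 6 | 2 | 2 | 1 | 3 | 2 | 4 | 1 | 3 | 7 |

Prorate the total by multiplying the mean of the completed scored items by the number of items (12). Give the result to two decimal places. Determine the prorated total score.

Reverse-coded (reverse-coded value = 8 − response):
  item 1: 8 − 4 = 4
  item 4: 8 − 2 = 6
  item 7: 8 − 3 = 5
  item 8: 8 − 2 = 6
  item 9: 8 − 4 = 4
  item 10: 8 − 1 = 7
Completed scored items (11 of 12): 4, 6, 6, 2, 1, 5, 6, 4, 7, 3, 7; sum = 51.
Person mean = 51 / 11 ≈ 4.6364
Prorated total = (51 / 11) × 12 = 55.64 (to 2 dp)

55.64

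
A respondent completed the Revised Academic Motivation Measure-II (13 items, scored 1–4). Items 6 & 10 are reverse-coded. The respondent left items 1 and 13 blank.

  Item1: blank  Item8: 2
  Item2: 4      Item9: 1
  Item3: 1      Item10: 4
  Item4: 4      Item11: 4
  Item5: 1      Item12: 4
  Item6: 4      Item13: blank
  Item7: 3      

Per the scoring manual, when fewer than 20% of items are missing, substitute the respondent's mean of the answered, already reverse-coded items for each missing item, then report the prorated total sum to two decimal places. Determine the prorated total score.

30.73

Reverse-coded (reversed = (1+4) − raw = 5 − raw):
  item 6: 5 − 4 = 1
  item 10: 5 − 4 = 1
Completed scored items (11 of 13): 4, 1, 4, 1, 1, 3, 2, 1, 1, 4, 4; sum = 26.
Person mean = 26 / 11 ≈ 2.3636
Prorated total = (26 / 11) × 13 = 30.73 (to 2 dp)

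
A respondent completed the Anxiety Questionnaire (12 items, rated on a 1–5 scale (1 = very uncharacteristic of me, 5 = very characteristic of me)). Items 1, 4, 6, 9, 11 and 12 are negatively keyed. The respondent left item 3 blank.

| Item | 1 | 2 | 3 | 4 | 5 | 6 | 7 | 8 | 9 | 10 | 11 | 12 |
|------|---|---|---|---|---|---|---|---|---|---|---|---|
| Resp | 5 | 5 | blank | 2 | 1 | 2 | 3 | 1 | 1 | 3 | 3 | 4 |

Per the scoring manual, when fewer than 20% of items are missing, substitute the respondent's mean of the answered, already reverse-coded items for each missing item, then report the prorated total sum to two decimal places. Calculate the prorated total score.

34.91

Reverse-coded (on a 1–5 scale, reversed = 6 − raw):
  item 1: 6 − 5 = 1
  item 4: 6 − 2 = 4
  item 6: 6 − 2 = 4
  item 9: 6 − 1 = 5
  item 11: 6 − 3 = 3
  item 12: 6 − 4 = 2
Completed scored items (11 of 12): 1, 5, 4, 1, 4, 3, 1, 5, 3, 3, 2; sum = 32.
Person mean = 32 / 11 ≈ 2.9091
Prorated total = (32 / 11) × 12 = 34.91 (to 2 dp)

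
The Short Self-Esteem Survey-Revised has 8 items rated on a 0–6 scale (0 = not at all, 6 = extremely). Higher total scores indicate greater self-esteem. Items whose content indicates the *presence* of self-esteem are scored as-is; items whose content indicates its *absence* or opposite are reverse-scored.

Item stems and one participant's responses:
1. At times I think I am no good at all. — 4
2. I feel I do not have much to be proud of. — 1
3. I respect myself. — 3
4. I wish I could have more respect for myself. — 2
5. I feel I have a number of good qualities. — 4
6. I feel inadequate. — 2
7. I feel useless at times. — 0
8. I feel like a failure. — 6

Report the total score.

Items 1, 2, 4, 6, 7, 8 describe the absence/opposite of self-esteem → reverse-score.
reversed = (0+6) − raw = 6 − raw.
  item 1: 6 − 4 = 2
  item 2: 6 − 1 = 5
  item 3: 3
  item 4: 6 − 2 = 4
  item 5: 4
  item 6: 6 − 2 = 4
  item 7: 6 − 0 = 6
  item 8: 6 − 6 = 0
Total = 2 + 5 + 3 + 4 + 4 + 4 + 6 + 0 = 28

28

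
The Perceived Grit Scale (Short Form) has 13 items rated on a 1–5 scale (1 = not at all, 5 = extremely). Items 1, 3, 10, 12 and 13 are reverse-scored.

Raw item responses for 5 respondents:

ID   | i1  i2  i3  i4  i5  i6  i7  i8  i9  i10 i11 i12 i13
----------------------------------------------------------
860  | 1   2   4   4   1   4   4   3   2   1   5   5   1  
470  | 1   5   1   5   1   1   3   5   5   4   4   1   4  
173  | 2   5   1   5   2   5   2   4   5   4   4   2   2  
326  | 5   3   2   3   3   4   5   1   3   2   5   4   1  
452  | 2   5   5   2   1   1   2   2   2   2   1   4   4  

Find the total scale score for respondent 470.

48

Respondent 470 raw: 1, 5, 1, 5, 1, 1, 3, 5, 5, 4, 4, 1, 4.
Reverse-coded (reverse-coded value = 6 − response):
  item 1: 6 − 1 = 5
  item 2: 5
  item 3: 6 − 1 = 5
  item 4: 5
  item 5: 1
  item 6: 1
  item 7: 3
  item 8: 5
  item 9: 5
  item 10: 6 − 4 = 2
  item 11: 4
  item 12: 6 − 1 = 5
  item 13: 6 − 4 = 2
Sum = 5 + 5 + 5 + 5 + 1 + 1 + 3 + 5 + 5 + 2 + 4 + 5 + 2 = 48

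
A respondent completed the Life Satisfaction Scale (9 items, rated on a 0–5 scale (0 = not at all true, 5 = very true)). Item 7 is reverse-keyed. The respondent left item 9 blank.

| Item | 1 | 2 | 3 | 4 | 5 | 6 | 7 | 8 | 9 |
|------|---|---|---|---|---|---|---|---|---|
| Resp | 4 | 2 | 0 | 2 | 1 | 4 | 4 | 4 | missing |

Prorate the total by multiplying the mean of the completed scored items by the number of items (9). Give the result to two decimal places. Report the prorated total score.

20.25

Reverse-coded (reversed = (0+5) − raw = 5 − raw):
  item 7: 5 − 4 = 1
Completed scored items (8 of 9): 4, 2, 0, 2, 1, 4, 1, 4; sum = 18.
Person mean = 18 / 8 ≈ 2.2500
Prorated total = (18 / 8) × 9 = 20.25 (to 2 dp)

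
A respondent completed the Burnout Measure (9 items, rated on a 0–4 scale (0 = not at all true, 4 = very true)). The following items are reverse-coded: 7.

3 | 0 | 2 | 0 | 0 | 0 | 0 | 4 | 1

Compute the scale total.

Raw sum = 10. Reverse-coded items: 7; their raw sum = 0.
Each reversal replaces raw with 4 − raw, changing the total by 4 − 2·raw per item.
Total = 10 + 1·4 − 2·0 = 10 + 4 − 0 = 14

14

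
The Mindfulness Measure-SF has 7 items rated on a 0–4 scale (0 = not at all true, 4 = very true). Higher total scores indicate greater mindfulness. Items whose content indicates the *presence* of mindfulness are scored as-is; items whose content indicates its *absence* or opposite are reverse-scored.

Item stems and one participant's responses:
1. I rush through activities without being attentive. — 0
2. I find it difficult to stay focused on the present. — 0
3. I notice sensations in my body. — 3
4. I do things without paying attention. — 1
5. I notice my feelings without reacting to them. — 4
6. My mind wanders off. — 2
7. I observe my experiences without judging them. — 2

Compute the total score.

Items 1, 2, 4, 6 describe the absence/opposite of mindfulness → reverse-score.
reverse-coded value = 4 − response.
  item 1: 4 − 0 = 4
  item 2: 4 − 0 = 4
  item 3: 3
  item 4: 4 − 1 = 3
  item 5: 4
  item 6: 4 − 2 = 2
  item 7: 2
Total = 4 + 4 + 3 + 3 + 4 + 2 + 2 = 22

22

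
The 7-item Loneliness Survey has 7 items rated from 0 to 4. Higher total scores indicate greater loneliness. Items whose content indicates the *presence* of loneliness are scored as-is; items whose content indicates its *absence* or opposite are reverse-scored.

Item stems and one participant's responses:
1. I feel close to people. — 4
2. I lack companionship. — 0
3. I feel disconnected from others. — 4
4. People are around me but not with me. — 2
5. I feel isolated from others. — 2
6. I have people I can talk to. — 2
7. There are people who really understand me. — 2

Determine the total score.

Items 1, 6, 7 describe the absence/opposite of loneliness → reverse-score.
reverse-coded value = 4 − response.
  item 1: 4 − 4 = 0
  item 2: 0
  item 3: 4
  item 4: 2
  item 5: 2
  item 6: 4 − 2 = 2
  item 7: 4 − 2 = 2
Total = 0 + 0 + 4 + 2 + 2 + 2 + 2 = 12

12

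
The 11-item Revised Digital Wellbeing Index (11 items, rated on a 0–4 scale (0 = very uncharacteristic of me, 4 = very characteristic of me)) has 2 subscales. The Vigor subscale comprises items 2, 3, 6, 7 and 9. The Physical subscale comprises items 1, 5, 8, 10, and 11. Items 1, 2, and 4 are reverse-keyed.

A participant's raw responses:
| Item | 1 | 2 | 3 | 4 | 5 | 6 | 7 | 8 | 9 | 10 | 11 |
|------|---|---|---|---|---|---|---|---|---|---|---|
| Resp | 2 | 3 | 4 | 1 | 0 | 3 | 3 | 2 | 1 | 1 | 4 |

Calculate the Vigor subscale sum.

Vigor items: 2, 3, 6, 7, 9.
Of these, item 2 is reverse-keyed; reversed = (0+4) − raw = 4 − raw.
  item 2: 4 − 3 = 1
  item 3: 4
  item 6: 3
  item 7: 3
  item 9: 1
Sum = 1 + 4 + 3 + 3 + 1 = 12

12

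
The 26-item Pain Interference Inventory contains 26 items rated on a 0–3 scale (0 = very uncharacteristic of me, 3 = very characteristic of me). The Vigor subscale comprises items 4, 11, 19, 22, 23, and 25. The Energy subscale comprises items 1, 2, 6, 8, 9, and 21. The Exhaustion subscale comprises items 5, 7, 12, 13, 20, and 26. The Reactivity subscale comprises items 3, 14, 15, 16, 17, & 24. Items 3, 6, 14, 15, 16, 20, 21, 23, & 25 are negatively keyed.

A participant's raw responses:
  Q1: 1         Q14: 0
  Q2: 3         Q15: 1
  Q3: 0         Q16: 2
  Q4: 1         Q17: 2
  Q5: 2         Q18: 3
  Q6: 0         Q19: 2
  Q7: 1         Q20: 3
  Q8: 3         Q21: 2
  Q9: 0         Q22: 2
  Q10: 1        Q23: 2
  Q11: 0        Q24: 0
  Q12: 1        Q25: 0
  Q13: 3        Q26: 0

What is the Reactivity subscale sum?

Reactivity items: 3, 14, 15, 16, 17, 24.
Of these, items 3, 14, 15 and 16 are negatively keyed; on a 0–3 scale, reversed = 3 − raw.
  item 3: 3 − 0 = 3
  item 14: 3 − 0 = 3
  item 15: 3 − 1 = 2
  item 16: 3 − 2 = 1
  item 17: 2
  item 24: 0
Sum = 3 + 3 + 2 + 1 + 2 + 0 = 11

11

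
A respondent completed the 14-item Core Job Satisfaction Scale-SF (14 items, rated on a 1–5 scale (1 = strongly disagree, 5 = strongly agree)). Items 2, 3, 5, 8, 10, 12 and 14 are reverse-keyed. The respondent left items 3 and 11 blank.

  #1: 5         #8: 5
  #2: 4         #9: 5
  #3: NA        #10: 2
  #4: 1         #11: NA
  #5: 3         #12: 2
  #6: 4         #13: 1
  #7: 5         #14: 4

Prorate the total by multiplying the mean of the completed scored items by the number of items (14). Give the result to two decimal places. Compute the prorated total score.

Reverse-coded (reverse-coded value = 6 − response):
  item 2: 6 − 4 = 2
  item 5: 6 − 3 = 3
  item 8: 6 − 5 = 1
  item 10: 6 − 2 = 4
  item 12: 6 − 2 = 4
  item 14: 6 − 4 = 2
Completed scored items (12 of 14): 5, 2, 1, 3, 4, 5, 1, 5, 4, 4, 1, 2; sum = 37.
Person mean = 37 / 12 ≈ 3.0833
Prorated total = (37 / 12) × 14 = 43.17 (to 2 dp)

43.17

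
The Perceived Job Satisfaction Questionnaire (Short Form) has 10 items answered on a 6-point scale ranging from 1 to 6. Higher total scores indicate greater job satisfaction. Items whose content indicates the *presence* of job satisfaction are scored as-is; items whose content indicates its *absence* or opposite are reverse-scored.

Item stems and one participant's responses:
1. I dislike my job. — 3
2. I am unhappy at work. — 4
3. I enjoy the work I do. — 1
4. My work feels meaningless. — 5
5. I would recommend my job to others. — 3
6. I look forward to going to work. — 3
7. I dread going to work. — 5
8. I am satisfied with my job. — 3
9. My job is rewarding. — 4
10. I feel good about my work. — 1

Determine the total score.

Items 1, 2, 4, 7 describe the absence/opposite of job satisfaction → reverse-score.
reversed = (1+6) − raw = 7 − raw.
  item 1: 7 − 3 = 4
  item 2: 7 − 4 = 3
  item 3: 1
  item 4: 7 − 5 = 2
  item 5: 3
  item 6: 3
  item 7: 7 − 5 = 2
  item 8: 3
  item 9: 4
  item 10: 1
Total = 4 + 3 + 1 + 2 + 3 + 3 + 2 + 3 + 4 + 1 = 26

26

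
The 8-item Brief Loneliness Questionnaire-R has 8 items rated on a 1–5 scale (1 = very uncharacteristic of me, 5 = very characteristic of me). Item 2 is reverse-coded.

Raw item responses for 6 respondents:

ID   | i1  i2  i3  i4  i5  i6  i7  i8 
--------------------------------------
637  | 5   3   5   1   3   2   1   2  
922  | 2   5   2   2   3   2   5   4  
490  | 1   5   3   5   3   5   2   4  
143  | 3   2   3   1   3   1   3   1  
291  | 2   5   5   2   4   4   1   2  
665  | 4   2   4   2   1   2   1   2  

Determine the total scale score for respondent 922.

21

Respondent 922 raw: 2, 5, 2, 2, 3, 2, 5, 4.
Reverse-coded (on a 1–5 scale, reversed = 6 − raw):
  item 1: 2
  item 2: 6 − 5 = 1
  item 3: 2
  item 4: 2
  item 5: 3
  item 6: 2
  item 7: 5
  item 8: 4
Sum = 2 + 1 + 2 + 2 + 3 + 2 + 5 + 4 = 21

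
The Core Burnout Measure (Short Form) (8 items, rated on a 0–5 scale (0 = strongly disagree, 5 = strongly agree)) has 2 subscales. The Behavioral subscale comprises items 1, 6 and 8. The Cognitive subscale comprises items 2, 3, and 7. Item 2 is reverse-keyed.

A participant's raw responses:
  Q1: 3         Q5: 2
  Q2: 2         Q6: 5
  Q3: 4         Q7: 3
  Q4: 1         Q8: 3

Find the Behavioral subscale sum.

Behavioral items: 1, 6, 8.
  item 1: 3
  item 6: 5
  item 8: 3
Sum = 3 + 5 + 3 = 11

11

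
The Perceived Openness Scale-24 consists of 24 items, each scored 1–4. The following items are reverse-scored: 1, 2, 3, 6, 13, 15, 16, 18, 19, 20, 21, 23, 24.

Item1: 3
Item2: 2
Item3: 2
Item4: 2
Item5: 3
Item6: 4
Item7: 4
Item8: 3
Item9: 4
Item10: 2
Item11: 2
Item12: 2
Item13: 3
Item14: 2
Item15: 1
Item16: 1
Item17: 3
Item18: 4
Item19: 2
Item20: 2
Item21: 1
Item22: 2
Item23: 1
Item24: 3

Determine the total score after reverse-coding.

Reverse-coded items (on a 1–4 scale, reversed = 5 − raw):
  item 1: 5 − 3 = 2
  item 2: 5 − 2 = 3
  item 3: 5 − 2 = 3
  item 6: 5 − 4 = 1
  item 13: 5 − 3 = 2
  item 15: 5 − 1 = 4
  item 16: 5 − 1 = 4
  item 18: 5 − 4 = 1
  item 19: 5 − 2 = 3
  item 20: 5 − 2 = 3
  item 21: 5 − 1 = 4
  item 23: 5 − 1 = 4
  item 24: 5 − 3 = 2
Scored items: 2, 3, 3, 2, 3, 1, 4, 3, 4, 2, 2, 2, 2, 2, 4, 4, 3, 1, 3, 3, 4, 2, 4, 2
Total = 2 + 3 + 3 + 2 + 3 + 1 + 4 + 3 + 4 + 2 + 2 + 2 + 2 + 2 + 4 + 4 + 3 + 1 + 3 + 3 + 4 + 2 + 4 + 2 = 65

65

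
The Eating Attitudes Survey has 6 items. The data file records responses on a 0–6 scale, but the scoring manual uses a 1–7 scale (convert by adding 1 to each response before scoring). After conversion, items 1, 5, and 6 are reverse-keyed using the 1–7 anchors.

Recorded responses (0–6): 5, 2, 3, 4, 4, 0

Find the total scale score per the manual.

Convert to 1–7: 6, 3, 4, 5, 5, 1
Reverse-coded (reverse-coded value = 8 − response):
  item 1: 8 − 6 = 2
  item 5: 8 − 5 = 3
  item 6: 8 − 1 = 7
Scored: 2, 3, 4, 5, 3, 7
Total = 24

24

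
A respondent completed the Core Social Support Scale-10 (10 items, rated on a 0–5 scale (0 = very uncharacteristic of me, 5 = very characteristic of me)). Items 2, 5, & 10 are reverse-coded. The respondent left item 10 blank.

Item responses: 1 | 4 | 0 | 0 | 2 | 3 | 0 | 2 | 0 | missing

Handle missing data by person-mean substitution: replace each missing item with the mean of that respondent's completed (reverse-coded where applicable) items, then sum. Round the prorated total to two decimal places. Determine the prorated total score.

Reverse-coded (reversed = (0+5) − raw = 5 − raw):
  item 2: 5 − 4 = 1
  item 5: 5 − 2 = 3
Completed scored items (9 of 10): 1, 1, 0, 0, 3, 3, 0, 2, 0; sum = 10.
Person mean = 10 / 9 ≈ 1.1111
Prorated total = (10 / 9) × 10 = 11.11 (to 2 dp)

11.11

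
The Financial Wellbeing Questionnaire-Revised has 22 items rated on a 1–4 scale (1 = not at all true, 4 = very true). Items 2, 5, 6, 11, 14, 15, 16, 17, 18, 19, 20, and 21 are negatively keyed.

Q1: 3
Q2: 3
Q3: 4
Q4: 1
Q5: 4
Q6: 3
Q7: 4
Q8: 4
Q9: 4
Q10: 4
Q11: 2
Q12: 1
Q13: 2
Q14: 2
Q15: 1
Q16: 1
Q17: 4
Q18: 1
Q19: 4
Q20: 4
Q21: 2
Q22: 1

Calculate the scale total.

Negatively keyed items use 5 − raw:
  item 2: 5 − 3 = 2
  item 5: 5 − 4 = 1
  item 6: 5 − 3 = 2
  item 11: 5 − 2 = 3
  item 14: 5 − 2 = 3
  item 15: 5 − 1 = 4
  item 16: 5 − 1 = 4
  item 17: 5 − 4 = 1
  item 18: 5 − 1 = 4
  item 19: 5 − 4 = 1
  item 20: 5 − 4 = 1
  item 21: 5 − 2 = 3
Scored items: 3, 2, 4, 1, 1, 2, 4, 4, 4, 4, 3, 1, 2, 3, 4, 4, 1, 4, 1, 1, 3, 1
Total = 3 + 2 + 4 + 1 + 1 + 2 + 4 + 4 + 4 + 4 + 3 + 1 + 2 + 3 + 4 + 4 + 1 + 4 + 1 + 1 + 3 + 1 = 57

57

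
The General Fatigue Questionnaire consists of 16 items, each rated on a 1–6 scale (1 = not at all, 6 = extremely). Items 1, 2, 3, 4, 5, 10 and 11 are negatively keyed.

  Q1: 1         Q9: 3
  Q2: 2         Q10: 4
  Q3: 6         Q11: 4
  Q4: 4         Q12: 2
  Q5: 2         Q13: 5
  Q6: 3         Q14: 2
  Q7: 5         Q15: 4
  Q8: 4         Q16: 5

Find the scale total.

Raw sum = 56. Negatively keyed items: 1, 2, 3, 4, 5, 10, 11; their raw sum = 23.
Each reversal replaces raw with 7 − raw, changing the total by 7 − 2·raw per item.
Total = 56 + 7·7 − 2·23 = 56 + 49 − 46 = 59

59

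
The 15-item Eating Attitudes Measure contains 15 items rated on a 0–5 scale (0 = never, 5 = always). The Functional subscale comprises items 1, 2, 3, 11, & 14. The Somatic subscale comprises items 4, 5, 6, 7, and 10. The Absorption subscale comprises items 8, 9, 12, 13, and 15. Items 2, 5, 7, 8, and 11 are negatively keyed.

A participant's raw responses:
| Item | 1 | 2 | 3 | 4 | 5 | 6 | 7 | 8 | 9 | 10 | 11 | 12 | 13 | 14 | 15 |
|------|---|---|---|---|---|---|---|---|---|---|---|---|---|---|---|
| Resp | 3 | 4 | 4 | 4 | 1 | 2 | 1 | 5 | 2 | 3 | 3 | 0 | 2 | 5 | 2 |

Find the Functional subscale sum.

Functional items: 1, 2, 3, 11, 14.
Of these, items 2 & 11 are negatively keyed; reverse-coded value = 5 − response.
  item 1: 3
  item 2: 5 − 4 = 1
  item 3: 4
  item 11: 5 − 3 = 2
  item 14: 5
Sum = 3 + 1 + 4 + 2 + 5 = 15

15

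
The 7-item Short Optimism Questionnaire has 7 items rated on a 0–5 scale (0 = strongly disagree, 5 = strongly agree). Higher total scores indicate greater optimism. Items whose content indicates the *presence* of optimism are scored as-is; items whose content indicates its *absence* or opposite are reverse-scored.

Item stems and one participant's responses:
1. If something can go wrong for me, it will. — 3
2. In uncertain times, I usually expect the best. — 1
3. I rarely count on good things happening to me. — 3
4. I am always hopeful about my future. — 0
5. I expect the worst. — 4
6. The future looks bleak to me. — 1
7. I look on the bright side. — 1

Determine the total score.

11

Items 1, 3, 5, 6 describe the absence/opposite of optimism → reverse-score.
reversed = (0+5) − raw = 5 − raw.
  item 1: 5 − 3 = 2
  item 2: 1
  item 3: 5 − 3 = 2
  item 4: 0
  item 5: 5 − 4 = 1
  item 6: 5 − 1 = 4
  item 7: 1
Total = 2 + 1 + 2 + 0 + 1 + 4 + 1 = 11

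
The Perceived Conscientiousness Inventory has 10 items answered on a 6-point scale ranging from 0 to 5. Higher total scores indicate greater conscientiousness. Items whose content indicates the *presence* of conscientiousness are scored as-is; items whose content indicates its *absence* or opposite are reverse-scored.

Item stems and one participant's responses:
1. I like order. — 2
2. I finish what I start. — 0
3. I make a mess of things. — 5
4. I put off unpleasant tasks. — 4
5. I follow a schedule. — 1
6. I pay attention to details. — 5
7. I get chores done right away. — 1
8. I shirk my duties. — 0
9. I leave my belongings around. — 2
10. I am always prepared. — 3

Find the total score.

Items 3, 4, 8, 9 describe the absence/opposite of conscientiousness → reverse-score.
reverse-coded value = 5 − response.
  item 1: 2
  item 2: 0
  item 3: 5 − 5 = 0
  item 4: 5 − 4 = 1
  item 5: 1
  item 6: 5
  item 7: 1
  item 8: 5 − 0 = 5
  item 9: 5 − 2 = 3
  item 10: 3
Total = 2 + 0 + 0 + 1 + 1 + 5 + 1 + 5 + 3 + 3 = 21

21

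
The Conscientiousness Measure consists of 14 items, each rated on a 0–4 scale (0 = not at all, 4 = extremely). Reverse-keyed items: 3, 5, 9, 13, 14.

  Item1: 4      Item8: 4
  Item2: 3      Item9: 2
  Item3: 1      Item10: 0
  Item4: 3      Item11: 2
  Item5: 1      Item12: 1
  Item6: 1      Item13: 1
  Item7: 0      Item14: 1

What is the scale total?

Reverse-coded items (on a 0–4 scale, reversed = 4 − raw):
  item 3: 4 − 1 = 3
  item 5: 4 − 1 = 3
  item 9: 4 − 2 = 2
  item 13: 4 − 1 = 3
  item 14: 4 − 1 = 3
After reverse-coding: 4, 3, 3, 3, 3, 1, 0, 4, 2, 0, 2, 1, 3, 3
Total = 4 + 3 + 3 + 3 + 3 + 1 + 0 + 4 + 2 + 0 + 2 + 1 + 3 + 3 = 32

32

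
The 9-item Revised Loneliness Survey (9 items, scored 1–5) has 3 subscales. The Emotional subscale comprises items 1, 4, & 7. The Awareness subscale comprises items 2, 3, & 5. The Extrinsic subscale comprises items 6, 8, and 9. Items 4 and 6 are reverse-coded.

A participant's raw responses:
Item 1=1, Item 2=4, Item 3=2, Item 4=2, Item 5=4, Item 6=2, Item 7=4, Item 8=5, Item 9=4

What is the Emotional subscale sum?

9

Emotional items: 1, 4, 7.
Of these, item 4 is reverse-coded; on a 1–5 scale, reversed = 6 − raw.
  item 1: 1
  item 4: 6 − 2 = 4
  item 7: 4
Sum = 1 + 4 + 4 = 9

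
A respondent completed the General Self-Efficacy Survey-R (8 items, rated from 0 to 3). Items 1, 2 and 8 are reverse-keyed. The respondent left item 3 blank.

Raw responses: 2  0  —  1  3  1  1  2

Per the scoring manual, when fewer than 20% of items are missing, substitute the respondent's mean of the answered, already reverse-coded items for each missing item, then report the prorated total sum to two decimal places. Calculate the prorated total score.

12.57

Reverse-coded (reverse-coded value = 3 − response):
  item 1: 3 − 2 = 1
  item 2: 3 − 0 = 3
  item 8: 3 − 2 = 1
Completed scored items (7 of 8): 1, 3, 1, 3, 1, 1, 1; sum = 11.
Person mean = 11 / 7 ≈ 1.5714
Prorated total = (11 / 7) × 8 = 12.57 (to 2 dp)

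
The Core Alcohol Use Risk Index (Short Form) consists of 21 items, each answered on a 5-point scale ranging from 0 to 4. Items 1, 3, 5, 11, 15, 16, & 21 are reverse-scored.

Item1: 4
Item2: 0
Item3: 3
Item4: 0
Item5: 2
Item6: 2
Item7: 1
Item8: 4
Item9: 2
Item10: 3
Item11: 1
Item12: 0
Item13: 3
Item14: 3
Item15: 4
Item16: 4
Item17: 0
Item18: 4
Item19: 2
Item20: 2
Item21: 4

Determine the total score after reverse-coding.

32

Reversing items 1, 3, 5, 11, 15, 16, & 21 with 4 − raw:
Total = (4−4) + 0 + (4−3) + 0 + (4−2) + 2 + 1 + 4 + 2 + 3 + (4−1) + 0 + 3 + 3 + (4−4) + (4−4) + 0 + 4 + 2 + 2 + (4−4)
      = 0 + 0 + 1 + 0 + 2 + 2 + 1 + 4 + 2 + 3 + 3 + 0 + 3 + 3 + 0 + 0 + 0 + 4 + 2 + 2 + 0 = 32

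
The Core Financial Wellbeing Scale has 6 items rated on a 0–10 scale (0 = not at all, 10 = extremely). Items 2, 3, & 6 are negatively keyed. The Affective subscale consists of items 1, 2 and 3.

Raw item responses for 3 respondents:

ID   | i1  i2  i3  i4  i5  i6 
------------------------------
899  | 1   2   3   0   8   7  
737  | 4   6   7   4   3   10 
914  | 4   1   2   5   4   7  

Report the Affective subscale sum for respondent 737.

11

Respondent 737 raw: 4, 6, 7, 4, 3, 10.
Affective items: 1, 2, 3.
Reverse-coded (on a 0–10 scale, reversed = 10 − raw):
  item 1: 4
  item 2: 10 − 6 = 4
  item 3: 10 − 7 = 3
Sum = 4 + 4 + 3 = 11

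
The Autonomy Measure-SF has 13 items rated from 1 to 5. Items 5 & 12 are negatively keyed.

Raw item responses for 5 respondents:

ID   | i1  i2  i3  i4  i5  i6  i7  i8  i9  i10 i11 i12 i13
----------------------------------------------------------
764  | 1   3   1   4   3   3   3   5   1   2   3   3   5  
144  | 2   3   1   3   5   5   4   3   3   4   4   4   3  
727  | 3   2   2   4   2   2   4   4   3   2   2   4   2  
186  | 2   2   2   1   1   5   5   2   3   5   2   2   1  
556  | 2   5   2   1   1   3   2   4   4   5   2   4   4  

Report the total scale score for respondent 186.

39

Respondent 186 raw: 2, 2, 2, 1, 1, 5, 5, 2, 3, 5, 2, 2, 1.
Reverse-coded (reverse-coded value = 6 − response):
  item 1: 2
  item 2: 2
  item 3: 2
  item 4: 1
  item 5: 6 − 1 = 5
  item 6: 5
  item 7: 5
  item 8: 2
  item 9: 3
  item 10: 5
  item 11: 2
  item 12: 6 − 2 = 4
  item 13: 1
Sum = 2 + 2 + 2 + 1 + 5 + 5 + 5 + 2 + 3 + 5 + 2 + 4 + 1 = 39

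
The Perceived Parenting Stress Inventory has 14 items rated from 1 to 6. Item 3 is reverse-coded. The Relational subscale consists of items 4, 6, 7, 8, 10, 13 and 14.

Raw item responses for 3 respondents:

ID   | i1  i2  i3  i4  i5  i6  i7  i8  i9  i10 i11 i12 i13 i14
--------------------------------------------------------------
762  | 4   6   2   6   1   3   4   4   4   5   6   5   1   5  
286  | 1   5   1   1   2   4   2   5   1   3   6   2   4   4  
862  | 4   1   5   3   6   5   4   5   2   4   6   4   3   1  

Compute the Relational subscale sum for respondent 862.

Respondent 862 raw: 4, 1, 5, 3, 6, 5, 4, 5, 2, 4, 6, 4, 3, 1.
Relational items: 4, 6, 7, 8, 10, 13, 14.
Reverse-coded (on a 1–6 scale, reversed = 7 − raw):
  item 4: 3
  item 6: 5
  item 7: 4
  item 8: 5
  item 10: 4
  item 13: 3
  item 14: 1
Sum = 3 + 5 + 4 + 5 + 4 + 3 + 1 = 25

25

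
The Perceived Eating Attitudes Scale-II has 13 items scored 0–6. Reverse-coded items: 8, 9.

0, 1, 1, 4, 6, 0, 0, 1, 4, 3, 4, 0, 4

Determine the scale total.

30

Raw sum = 28. Reverse-coded items: 8, 9; their raw sum = 5.
Each reversal replaces raw with 6 − raw, changing the total by 6 − 2·raw per item.
Total = 28 + 2·6 − 2·5 = 28 + 12 − 10 = 30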